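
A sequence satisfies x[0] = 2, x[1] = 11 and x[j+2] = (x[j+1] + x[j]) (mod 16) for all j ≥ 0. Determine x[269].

13

Listing terms: x[0] = 2, x[1] = 11, x[2] = 13, x[3] = 8, x[4] = 5, x[5] = 13, x[6] = 2, x[7] = 15, x[8] = 1, x[9] = 0, x[10] = 1, x[11] = 1, x[12] = 2, x[13] = 3, x[14] = 5, x[15] = 8, x[16] = 13, x[17] = 5, x[18] = 2, x[19] = 7, x[20] = 9, x[21] = 0, x[22] = 9, x[23] = 9, x[24] = 2, x[25] = 11.
Since (x[24], x[25]) = (x[0], x[1]) = (2, 11) (two consecutive terms determine the rest), the sequence is periodic with period 24.
(269 - 0) mod 24 = 5, so x[269] = x[5] = 13.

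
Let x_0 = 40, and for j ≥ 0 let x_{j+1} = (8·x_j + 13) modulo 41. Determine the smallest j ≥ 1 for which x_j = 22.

Computing terms: x_0 = 40,  x_1 = 5,  x_2 = 12,  x_3 = 27,  x_4 = 24,  x_5 = 0,  x_6 = 13,  x_7 = 35,  x_8 = 6,  x_9 = 20,  x_{10} = 9,  x_{11} = 3,  x_{12} = 37,  x_{13} = 22,  x_{14} = 25,  x_{15} = 8,  x_{16} = 36,  x_{17} = 14,  x_{18} = 2,  x_{19} = 29,  x_{20} = 40.
The sequence repeats with period 20.
The value 22 first appears (with j ≥ 1) at x_{13}.

13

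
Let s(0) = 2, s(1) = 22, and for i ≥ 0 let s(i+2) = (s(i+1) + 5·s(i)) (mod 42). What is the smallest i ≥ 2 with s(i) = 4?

5

Computing terms: s(0) = 2, s(1) = 22, s(2) = 32, s(3) = 16, s(4) = 8, s(5) = 4, s(6) = 2, s(7) = 22.
Since (s(6), s(7)) = (s(0), s(1)) = (2, 22) (two consecutive terms determine the rest), the sequence is periodic with period 6.
The value 4 first appears (with i ≥ 2) at s(5).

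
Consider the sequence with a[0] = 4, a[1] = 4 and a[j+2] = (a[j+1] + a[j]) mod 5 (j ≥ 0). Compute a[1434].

0

Computing terms: a[0] = 4; a[1] = 4; a[2] = 3; a[3] = 2; a[4] = 0; a[5] = 2; a[6] = 2; a[7] = 4; a[8] = 1; a[9] = 0; a[10] = 1; a[11] = 1; a[12] = 2; a[13] = 3; a[14] = 0; a[15] = 3; a[16] = 3; a[17] = 1; a[18] = 4; a[19] = 0; a[20] = 4; a[21] = 4.
The sequence repeats with period 20.
So a[1434] = a[0 + ((1434-0) mod 20)] = a[14] = 0.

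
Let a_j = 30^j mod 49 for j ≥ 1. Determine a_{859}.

Listing terms: a_1 = 30,  a_2 = 18,  a_3 = 1,  a_4 = 30.
Since a_4 = a_1 = 30, the sequence is periodic with period 3.
(859 - 1) mod 3 = 0, so a_{859} = a_1 = 30.

30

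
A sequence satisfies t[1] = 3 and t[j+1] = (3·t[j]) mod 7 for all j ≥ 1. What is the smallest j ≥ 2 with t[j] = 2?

2

Computing terms: t[1] = 3,  t[2] = 2,  t[3] = 6,  t[4] = 4,  t[5] = 5,  t[6] = 1,  t[7] = 3.
Since t[7] = t[1] = 3, the sequence is periodic with period 6.
The value 2 first appears (with j ≥ 2) at t[2].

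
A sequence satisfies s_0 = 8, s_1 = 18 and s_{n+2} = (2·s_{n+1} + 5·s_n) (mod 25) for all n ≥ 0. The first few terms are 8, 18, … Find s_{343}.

We have s_0 = 8, s_1 = 18, s_2 = 1, s_3 = 17, s_4 = 14, s_5 = 13, s_6 = 21, s_7 = 7, s_8 = 19, s_9 = 23, s_{10} = 16, s_{11} = 22, s_{12} = 24, s_{13} = 8, s_{14} = 11, s_{15} = 12, s_{16} = 4, s_{17} = 18, s_{18} = 6, s_{19} = 2, s_{20} = 9, s_{21} = 3, s_{22} = 1, s_{23} = 17.
Since (s_{22}, s_{23}) = (s_2, s_3) = (1, 17) (two consecutive terms determine the rest), the sequence is eventually periodic: after a pre-period of length 2 it cycles with period 20.
For n ≥ 2, s_n depends only on (n - 2) mod 20. (343 - 2) mod 20 = 1, so s_{343} = s_3 = 17.

17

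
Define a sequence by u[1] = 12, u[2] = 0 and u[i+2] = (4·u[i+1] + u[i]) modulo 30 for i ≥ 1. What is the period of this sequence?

20

u[1] = 12,  u[2] = 0,  u[3] = 12,  u[4] = 18,  u[5] = 24,  u[6] = 24,  u[7] = 0,  u[8] = 24,  u[9] = 6,  u[10] = 18,  u[11] = 18,  u[12] = 0,  u[13] = 18,  u[14] = 12,  u[15] = 6,  u[16] = 6,  u[17] = 0,  u[18] = 6,  u[19] = 24,  u[20] = 12,  u[21] = 12,  u[22] = 0.
Since (u[21], u[22]) = (u[1], u[2]) = (12, 0) (two consecutive terms determine the rest), the sequence is periodic with period 20.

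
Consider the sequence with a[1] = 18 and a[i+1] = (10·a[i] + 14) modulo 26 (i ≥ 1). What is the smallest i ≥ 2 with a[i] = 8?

5

Computing terms: a[1] = 18, a[2] = 12, a[3] = 4, a[4] = 2, a[5] = 8, a[6] = 16, a[7] = 18.
The sequence repeats with period 6.
The value 8 first appears (with i ≥ 2) at a[5].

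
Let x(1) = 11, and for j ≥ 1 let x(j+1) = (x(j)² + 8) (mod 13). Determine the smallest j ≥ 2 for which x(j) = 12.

We have x(1) = 11,  x(2) = 12,  x(3) = 9,  x(4) = 11.
The sequence repeats with period 3.
The value 12 first appears (with j ≥ 2) at x(2).

2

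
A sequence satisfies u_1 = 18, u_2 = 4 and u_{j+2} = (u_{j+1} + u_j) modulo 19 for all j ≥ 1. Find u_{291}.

3

Computing terms: u_1 = 18; u_2 = 4; u_3 = 3; u_4 = 7; u_5 = 10; u_6 = 17; u_7 = 8; u_8 = 6; u_9 = 14; u_{10} = 1; u_{11} = 15; u_{12} = 16; u_{13} = 12; u_{14} = 9; u_{15} = 2; u_{16} = 11; u_{17} = 13; u_{18} = 5; u_{19} = 18; u_{20} = 4.
The sequence repeats with period 18.
So u_{291} = u_{1 + ((291-1) mod 18)} = u_3 = 3.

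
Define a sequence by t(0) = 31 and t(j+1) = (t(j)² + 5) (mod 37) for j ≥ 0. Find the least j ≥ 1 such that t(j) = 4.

1

Computing terms: t(0) = 31; t(1) = 4; t(2) = 21; t(3) = 2; t(4) = 9; t(5) = 12; t(6) = 1; t(7) = 6; t(8) = 4.
Since t(8) = t(1) = 4, the sequence is eventually periodic: after a pre-period of length 1 it cycles with period 7.
The value 4 first appears (with j ≥ 1) at t(1).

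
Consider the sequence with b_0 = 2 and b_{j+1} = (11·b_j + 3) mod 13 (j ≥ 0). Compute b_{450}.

Listing terms: b_0 = 2, b_1 = 12, b_2 = 5, b_3 = 6, b_4 = 4, b_5 = 8, b_6 = 0, b_7 = 3, b_8 = 10, b_9 = 9, b_{10} = 11, b_{11} = 7, b_{12} = 2.
Since b_{12} = b_0 = 2, the sequence is periodic with period 12.
(450 - 0) mod 12 = 6, so b_{450} = b_6 = 0.

0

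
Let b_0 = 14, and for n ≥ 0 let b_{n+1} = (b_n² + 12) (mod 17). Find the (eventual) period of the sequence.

Listing terms: b_0 = 14,  b_1 = 4,  b_2 = 11,  b_3 = 14.
The sequence repeats with period 3.

3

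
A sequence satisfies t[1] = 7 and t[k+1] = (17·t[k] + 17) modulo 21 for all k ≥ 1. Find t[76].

t[1] = 7,  t[2] = 10,  t[3] = 19,  t[4] = 4,  t[5] = 1,  t[6] = 13,  t[7] = 7.
The sequence repeats with period 6.
So t[76] = t[1 + ((76-1) mod 6)] = t[4] = 4.

4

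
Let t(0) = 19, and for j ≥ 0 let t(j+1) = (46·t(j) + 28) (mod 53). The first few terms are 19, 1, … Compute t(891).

31

t(0) = 19, t(1) = 1, t(2) = 21, t(3) = 40, t(4) = 13, t(5) = 43, t(6) = 45, t(7) = 31, t(8) = 23, t(9) = 26, t(10) = 5, t(11) = 46, t(12) = 24, t(13) = 19.
The sequence repeats with period 13.
(891 - 0) mod 13 = 7, so t(891) = t(7) = 31.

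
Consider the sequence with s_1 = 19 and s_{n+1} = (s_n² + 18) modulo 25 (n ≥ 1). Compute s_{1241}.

19

s_1 = 19,  s_2 = 4,  s_3 = 9,  s_4 = 24,  s_5 = 19.
Since s_5 = s_1 = 19, the sequence is periodic with period 4.
(1241 - 1) mod 4 = 0, so s_{1241} = s_1 = 19.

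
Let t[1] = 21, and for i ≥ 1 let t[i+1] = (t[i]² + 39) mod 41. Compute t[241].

21

t[1] = 21, t[2] = 29, t[3] = 19, t[4] = 31, t[5] = 16, t[6] = 8, t[7] = 21.
The sequence repeats with period 6.
So t[241] = t[1 + ((241-1) mod 6)] = t[1] = 21.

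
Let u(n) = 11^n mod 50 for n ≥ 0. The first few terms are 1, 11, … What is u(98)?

Listing terms: u(0) = 1,  u(1) = 11,  u(2) = 21,  u(3) = 31,  u(4) = 41,  u(5) = 1.
The sequence repeats with period 5.
So u(98) = u(0 + ((98-0) mod 5)) = u(3) = 31.

31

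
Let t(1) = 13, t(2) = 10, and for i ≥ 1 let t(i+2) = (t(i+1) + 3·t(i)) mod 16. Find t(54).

15

We have t(1) = 13, t(2) = 10, t(3) = 1, t(4) = 15, t(5) = 2, t(6) = 15, t(7) = 5, t(8) = 2, t(9) = 1, t(10) = 7, t(11) = 10, t(12) = 15, t(13) = 13, t(14) = 10.
The sequence repeats with period 12.
So t(54) = t(1 + ((54-1) mod 12)) = t(6) = 15.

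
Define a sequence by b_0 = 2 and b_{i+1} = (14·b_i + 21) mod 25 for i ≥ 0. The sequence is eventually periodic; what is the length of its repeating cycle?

b_0 = 2,  b_1 = 24,  b_2 = 7,  b_3 = 19,  b_4 = 12,  b_5 = 14,  b_6 = 17,  b_7 = 9,  b_8 = 22,  b_9 = 4,  b_{10} = 2.
The sequence repeats with period 10.

10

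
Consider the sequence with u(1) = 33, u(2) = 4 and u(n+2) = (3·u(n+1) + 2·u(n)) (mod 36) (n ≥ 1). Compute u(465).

30

We have u(1) = 33,  u(2) = 4,  u(3) = 6,  u(4) = 26,  u(5) = 18,  u(6) = 34,  u(7) = 30,  u(8) = 14,  u(9) = 30,  u(10) = 10,  u(11) = 18,  u(12) = 2,  u(13) = 6,  u(14) = 22,  u(15) = 6,  u(16) = 26.
Since (u(15), u(16)) = (u(3), u(4)) = (6, 26) (two consecutive terms determine the rest), the sequence is eventually periodic: after a pre-period of length 2 it cycles with period 12.
For n ≥ 3, u(n) depends only on (n - 3) mod 12. (465 - 3) mod 12 = 6, so u(465) = u(9) = 30.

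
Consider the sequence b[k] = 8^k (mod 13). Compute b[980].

1

b[0] = 1; b[1] = 8; b[2] = 12; b[3] = 5; b[4] = 1.
Since b[4] = b[0] = 1, the sequence is periodic with period 4.
(980 - 0) mod 4 = 0, so b[980] = b[0] = 1.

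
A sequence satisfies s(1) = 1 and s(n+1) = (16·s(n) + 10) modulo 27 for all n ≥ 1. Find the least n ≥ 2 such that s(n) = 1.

28

s(1) = 1,  s(2) = 26,  s(3) = 21,  s(4) = 22,  s(5) = 11,  s(6) = 24,  s(7) = 16,  s(8) = 23,  s(9) = 0,  s(10) = 10,  s(11) = 8,  s(12) = 3,  s(13) = 4,  s(14) = 20,  s(15) = 6,  s(16) = 25,  s(17) = 5,  s(18) = 9,  s(19) = 19,  s(20) = 17,  s(21) = 12,  s(22) = 13,  s(23) = 2,  s(24) = 15,  s(25) = 7,  s(26) = 14,  s(27) = 18,  s(28) = 1.
The sequence repeats with period 27.
The value 1 next appears (with n ≥ 2) at s(28).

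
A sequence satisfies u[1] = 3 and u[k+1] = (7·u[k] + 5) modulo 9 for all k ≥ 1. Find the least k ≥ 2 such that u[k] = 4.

6

Listing terms: u[1] = 3,  u[2] = 8,  u[3] = 7,  u[4] = 0,  u[5] = 5,  u[6] = 4,  u[7] = 6,  u[8] = 2,  u[9] = 1,  u[10] = 3.
The sequence repeats with period 9.
The value 4 first appears (with k ≥ 2) at u[6].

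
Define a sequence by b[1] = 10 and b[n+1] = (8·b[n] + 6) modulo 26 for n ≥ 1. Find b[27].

18

b[1] = 10, b[2] = 8, b[3] = 18, b[4] = 20, b[5] = 10.
The sequence repeats with period 4.
(27 - 1) mod 4 = 2, so b[27] = b[3] = 18.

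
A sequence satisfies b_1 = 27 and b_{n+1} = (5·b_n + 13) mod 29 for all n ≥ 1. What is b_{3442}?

13

Listing terms: b_1 = 27; b_2 = 3; b_3 = 28; b_4 = 8; b_5 = 24; b_6 = 17; b_7 = 11; b_8 = 10; b_9 = 5; b_{10} = 9; b_{11} = 0; b_{12} = 13; b_{13} = 20; b_{14} = 26; b_{15} = 27.
The sequence repeats with period 14.
(3442 - 1) mod 14 = 11, so b_{3442} = b_{12} = 13.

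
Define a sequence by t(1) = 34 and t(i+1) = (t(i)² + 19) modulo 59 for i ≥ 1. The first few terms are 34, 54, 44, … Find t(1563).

44

t(1) = 34, t(2) = 54, t(3) = 44, t(4) = 8, t(5) = 24, t(6) = 5, t(7) = 44.
Since t(7) = t(3) = 44, the sequence is eventually periodic: after a pre-period of length 2 it cycles with period 4.
For i ≥ 3, t(i) depends only on (i - 3) mod 4. (1563 - 3) mod 4 = 0, so t(1563) = t(3) = 44.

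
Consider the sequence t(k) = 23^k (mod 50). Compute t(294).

9

We have t(1) = 23; t(2) = 29; t(3) = 17; t(4) = 41; t(5) = 43; t(6) = 39; t(7) = 47; t(8) = 31; t(9) = 13; t(10) = 49; t(11) = 27; t(12) = 21; t(13) = 33; t(14) = 9; t(15) = 7; t(16) = 11; t(17) = 3; t(18) = 19; t(19) = 37; t(20) = 1; t(21) = 23.
The sequence repeats with period 20.
(294 - 1) mod 20 = 13, so t(294) = t(14) = 9.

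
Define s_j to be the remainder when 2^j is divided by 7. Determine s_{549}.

We have s_1 = 2, s_2 = 4, s_3 = 1, s_4 = 2.
Since s_4 = s_1 = 2, the sequence is periodic with period 3.
So s_{549} = s_{1 + ((549-1) mod 3)} = s_3 = 1.

1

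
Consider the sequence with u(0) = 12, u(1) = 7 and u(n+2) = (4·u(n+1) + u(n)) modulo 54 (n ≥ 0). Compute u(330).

40

u(0) = 12,  u(1) = 7,  u(2) = 40,  u(3) = 5,  u(4) = 6,  u(5) = 29,  u(6) = 14,  u(7) = 31,  u(8) = 30,  u(9) = 43,  u(10) = 40,  u(11) = 41,  u(12) = 42,  u(13) = 47,  u(14) = 14,  u(15) = 49,  u(16) = 48,  u(17) = 25,  u(18) = 40,  u(19) = 23,  u(20) = 24,  u(21) = 11,  u(22) = 14,  u(23) = 13,  u(24) = 12,  u(25) = 7.
Since (u(24), u(25)) = (u(0), u(1)) = (12, 7) (two consecutive terms determine the rest), the sequence is periodic with period 24.
(330 - 0) mod 24 = 18, so u(330) = u(18) = 40.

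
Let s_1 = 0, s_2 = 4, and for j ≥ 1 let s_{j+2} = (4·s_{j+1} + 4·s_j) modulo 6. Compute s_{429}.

0

We have s_1 = 0, s_2 = 4, s_3 = 4, s_4 = 2, s_5 = 0, s_6 = 2, s_7 = 2, s_8 = 4, s_9 = 0, s_{10} = 4.
Since (s_9, s_{10}) = (s_1, s_2) = (0, 4) (two consecutive terms determine the rest), the sequence is periodic with period 8.
(429 - 1) mod 8 = 4, so s_{429} = s_5 = 0.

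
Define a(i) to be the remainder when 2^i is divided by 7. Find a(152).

Computing terms: a(0) = 1,  a(1) = 2,  a(2) = 4,  a(3) = 1.
The sequence repeats with period 3.
(152 - 0) mod 3 = 2, so a(152) = a(2) = 4.

4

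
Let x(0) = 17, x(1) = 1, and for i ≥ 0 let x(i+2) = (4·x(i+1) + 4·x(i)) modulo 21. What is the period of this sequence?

24

We have x(0) = 17; x(1) = 1; x(2) = 9; x(3) = 19; x(4) = 7; x(5) = 20; x(6) = 3; x(7) = 8; x(8) = 2; x(9) = 19; x(10) = 0; x(11) = 13; x(12) = 10; x(13) = 8; x(14) = 9; x(15) = 5; x(16) = 14; x(17) = 13; x(18) = 3; x(19) = 1; x(20) = 16; x(21) = 5; x(22) = 0; x(23) = 20; x(24) = 17; x(25) = 1.
Since (x(24), x(25)) = (x(0), x(1)) = (17, 1) (two consecutive terms determine the rest), the sequence is periodic with period 24.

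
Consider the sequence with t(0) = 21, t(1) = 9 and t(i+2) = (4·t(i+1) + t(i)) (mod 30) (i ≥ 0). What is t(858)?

21

t(0) = 21, t(1) = 9, t(2) = 27, t(3) = 27, t(4) = 15, t(5) = 27, t(6) = 3, t(7) = 9, t(8) = 9, t(9) = 15, t(10) = 9, t(11) = 21, t(12) = 3, t(13) = 3, t(14) = 15, t(15) = 3, t(16) = 27, t(17) = 21, t(18) = 21, t(19) = 15, t(20) = 21, t(21) = 9.
Since (t(20), t(21)) = (t(0), t(1)) = (21, 9) (two consecutive terms determine the rest), the sequence is periodic with period 20.
(858 - 0) mod 20 = 18, so t(858) = t(18) = 21.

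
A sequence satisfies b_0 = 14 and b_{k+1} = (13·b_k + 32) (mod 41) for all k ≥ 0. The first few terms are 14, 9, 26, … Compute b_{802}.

We have b_0 = 14, b_1 = 9, b_2 = 26, b_3 = 1, b_4 = 4, b_5 = 2, b_6 = 17, b_7 = 7, b_8 = 0, b_9 = 32, b_{10} = 38, b_{11} = 34, b_{12} = 23, b_{13} = 3, b_{14} = 30, b_{15} = 12, b_{16} = 24, b_{17} = 16, b_{18} = 35, b_{19} = 36, b_{20} = 8, b_{21} = 13, b_{22} = 37, b_{23} = 21, b_{24} = 18, b_{25} = 20, b_{26} = 5, b_{27} = 15, b_{28} = 22, b_{29} = 31, b_{30} = 25, b_{31} = 29, b_{32} = 40, b_{33} = 19, b_{34} = 33, b_{35} = 10, b_{36} = 39, b_{37} = 6, b_{38} = 28, b_{39} = 27, b_{40} = 14.
Since b_{40} = b_0 = 14, the sequence is periodic with period 40.
(802 - 0) mod 40 = 2, so b_{802} = b_2 = 26.

26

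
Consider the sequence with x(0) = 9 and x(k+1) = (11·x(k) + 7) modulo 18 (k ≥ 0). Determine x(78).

Computing terms: x(0) = 9,  x(1) = 16,  x(2) = 3,  x(3) = 4,  x(4) = 15,  x(5) = 10,  x(6) = 9.
The sequence repeats with period 6.
(78 - 0) mod 6 = 0, so x(78) = x(0) = 9.

9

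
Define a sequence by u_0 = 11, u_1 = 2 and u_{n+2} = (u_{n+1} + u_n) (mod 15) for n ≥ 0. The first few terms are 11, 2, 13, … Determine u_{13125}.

13

Listing terms: u_0 = 11,  u_1 = 2,  u_2 = 13,  u_3 = 0,  u_4 = 13,  u_5 = 13,  u_6 = 11,  u_7 = 9,  u_8 = 5,  u_9 = 14,  u_{10} = 4,  u_{11} = 3,  u_{12} = 7,  u_{13} = 10,  u_{14} = 2,  u_{15} = 12,  u_{16} = 14,  u_{17} = 11,  u_{18} = 10,  u_{19} = 6,  u_{20} = 1,  u_{21} = 7,  u_{22} = 8,  u_{23} = 0,  u_{24} = 8,  u_{25} = 8,  u_{26} = 1,  u_{27} = 9,  u_{28} = 10,  u_{29} = 4,  u_{30} = 14,  u_{31} = 3,  u_{32} = 2,  u_{33} = 5,  u_{34} = 7,  u_{35} = 12,  u_{36} = 4,  u_{37} = 1,  u_{38} = 5,  u_{39} = 6,  u_{40} = 11,  u_{41} = 2.
Since (u_{40}, u_{41}) = (u_0, u_1) = (11, 2) (two consecutive terms determine the rest), the sequence is periodic with period 40.
So u_{13125} = u_{0 + ((13125-0) mod 40)} = u_5 = 13.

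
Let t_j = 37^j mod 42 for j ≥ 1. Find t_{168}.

1

We have t_1 = 37,  t_2 = 25,  t_3 = 1,  t_4 = 37.
Since t_4 = t_1 = 37, the sequence is periodic with period 3.
(168 - 1) mod 3 = 2, so t_{168} = t_3 = 1.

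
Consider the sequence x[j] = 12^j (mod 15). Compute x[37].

12

Computing terms: x[0] = 1,  x[1] = 12,  x[2] = 9,  x[3] = 3,  x[4] = 6,  x[5] = 12.
Since x[5] = x[1] = 12, the sequence is eventually periodic: after a pre-period of length 1 it cycles with period 4.
For j ≥ 1, x[j] depends only on (j - 1) mod 4. (37 - 1) mod 4 = 0, so x[37] = x[1] = 12.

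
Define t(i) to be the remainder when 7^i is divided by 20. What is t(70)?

9

Listing terms: t(1) = 7, t(2) = 9, t(3) = 3, t(4) = 1, t(5) = 7.
The sequence repeats with period 4.
So t(70) = t(1 + ((70-1) mod 4)) = t(2) = 9.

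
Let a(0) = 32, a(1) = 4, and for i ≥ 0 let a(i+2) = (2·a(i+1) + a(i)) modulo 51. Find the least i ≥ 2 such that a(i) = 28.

a(0) = 32,  a(1) = 4,  a(2) = 40,  a(3) = 33,  a(4) = 4,  a(5) = 41,  a(6) = 35,  a(7) = 9,  a(8) = 2,  a(9) = 13,  a(10) = 28,  a(11) = 18,  a(12) = 13,  a(13) = 44,  a(14) = 50,  a(15) = 42,  a(16) = 32,  a(17) = 4.
The sequence repeats with period 16.
The value 28 first appears (with i ≥ 2) at a(10).

10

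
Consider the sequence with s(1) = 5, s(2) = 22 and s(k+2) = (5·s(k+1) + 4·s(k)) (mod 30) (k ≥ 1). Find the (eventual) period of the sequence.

We have s(1) = 5,  s(2) = 22,  s(3) = 10,  s(4) = 18,  s(5) = 10,  s(6) = 2,  s(7) = 20,  s(8) = 18,  s(9) = 20,  s(10) = 22,  s(11) = 10.
Since (s(10), s(11)) = (s(2), s(3)) = (22, 10) (two consecutive terms determine the rest), the sequence is eventually periodic: after a pre-period of length 1 it cycles with period 8.

8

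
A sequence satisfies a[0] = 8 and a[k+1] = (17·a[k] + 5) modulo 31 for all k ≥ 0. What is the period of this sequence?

30

We have a[0] = 8,  a[1] = 17,  a[2] = 15,  a[3] = 12,  a[4] = 23,  a[5] = 24,  a[6] = 10,  a[7] = 20,  a[8] = 4,  a[9] = 11,  a[10] = 6,  a[11] = 14,  a[12] = 26,  a[13] = 13,  a[14] = 9,  a[15] = 3,  a[16] = 25,  a[17] = 27,  a[18] = 30,  a[19] = 19,  a[20] = 18,  a[21] = 1,  a[22] = 22,  a[23] = 7,  a[24] = 0,  a[25] = 5,  a[26] = 28,  a[27] = 16,  a[28] = 29,  a[29] = 2,  a[30] = 8.
Since a[30] = a[0] = 8, the sequence is periodic with period 30.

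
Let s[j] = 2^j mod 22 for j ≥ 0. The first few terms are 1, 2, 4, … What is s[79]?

Computing terms: s[0] = 1; s[1] = 2; s[2] = 4; s[3] = 8; s[4] = 16; s[5] = 10; s[6] = 20; s[7] = 18; s[8] = 14; s[9] = 6; s[10] = 12; s[11] = 2.
Since s[11] = s[1] = 2, the sequence is eventually periodic: after a pre-period of length 1 it cycles with period 10.
For j ≥ 1, s[j] depends only on (j - 1) mod 10. (79 - 1) mod 10 = 8, so s[79] = s[9] = 6.

6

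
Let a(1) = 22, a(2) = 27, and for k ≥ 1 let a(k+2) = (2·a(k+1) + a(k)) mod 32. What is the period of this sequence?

We have a(1) = 22,  a(2) = 27,  a(3) = 12,  a(4) = 19,  a(5) = 18,  a(6) = 23,  a(7) = 0,  a(8) = 23,  a(9) = 14,  a(10) = 19,  a(11) = 20,  a(12) = 27,  a(13) = 10,  a(14) = 15,  a(15) = 8,  a(16) = 31,  a(17) = 6,  a(18) = 11,  a(19) = 28,  a(20) = 3,  a(21) = 2,  a(22) = 7,  a(23) = 16,  a(24) = 7,  a(25) = 30,  a(26) = 3,  a(27) = 4,  a(28) = 11,  a(29) = 26,  a(30) = 31,  a(31) = 24,  a(32) = 15,  a(33) = 22,  a(34) = 27.
The sequence repeats with period 32.

32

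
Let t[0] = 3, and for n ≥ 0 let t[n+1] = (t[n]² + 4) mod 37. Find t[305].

20

Computing terms: t[0] = 3,  t[1] = 13,  t[2] = 25,  t[3] = 0,  t[4] = 4,  t[5] = 20,  t[6] = 34,  t[7] = 13.
Since t[7] = t[1] = 13, the sequence is eventually periodic: after a pre-period of length 1 it cycles with period 6.
For n ≥ 1, t[n] depends only on (n - 1) mod 6. (305 - 1) mod 6 = 4, so t[305] = t[5] = 20.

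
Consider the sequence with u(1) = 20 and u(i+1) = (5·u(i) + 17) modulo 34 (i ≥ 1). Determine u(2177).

Listing terms: u(1) = 20, u(2) = 15, u(3) = 24, u(4) = 1, u(5) = 22, u(6) = 25, u(7) = 6, u(8) = 13, u(9) = 14, u(10) = 19, u(11) = 10, u(12) = 33, u(13) = 12, u(14) = 9, u(15) = 28, u(16) = 21, u(17) = 20.
Since u(17) = u(1) = 20, the sequence is periodic with period 16.
(2177 - 1) mod 16 = 0, so u(2177) = u(1) = 20.

20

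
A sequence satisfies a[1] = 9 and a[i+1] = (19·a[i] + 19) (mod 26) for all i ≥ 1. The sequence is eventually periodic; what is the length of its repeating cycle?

We have a[1] = 9; a[2] = 8; a[3] = 15; a[4] = 18; a[5] = 23; a[6] = 14; a[7] = 25; a[8] = 0; a[9] = 19; a[10] = 16; a[11] = 11; a[12] = 20; a[13] = 9.
Since a[13] = a[1] = 9, the sequence is periodic with period 12.

12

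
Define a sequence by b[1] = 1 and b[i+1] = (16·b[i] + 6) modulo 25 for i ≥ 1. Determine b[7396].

21

We have b[1] = 1; b[2] = 22; b[3] = 8; b[4] = 9; b[5] = 0; b[6] = 6; b[7] = 2; b[8] = 13; b[9] = 14; b[10] = 5; b[11] = 11; b[12] = 7; b[13] = 18; b[14] = 19; b[15] = 10; b[16] = 16; b[17] = 12; b[18] = 23; b[19] = 24; b[20] = 15; b[21] = 21; b[22] = 17; b[23] = 3; b[24] = 4; b[25] = 20; b[26] = 1.
Since b[26] = b[1] = 1, the sequence is periodic with period 25.
So b[7396] = b[1 + ((7396-1) mod 25)] = b[21] = 21.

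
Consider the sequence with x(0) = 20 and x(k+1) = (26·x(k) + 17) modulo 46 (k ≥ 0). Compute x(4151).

Computing terms: x(0) = 20,  x(1) = 31,  x(2) = 41,  x(3) = 25,  x(4) = 23,  x(5) = 17,  x(6) = 45,  x(7) = 37,  x(8) = 13,  x(9) = 33,  x(10) = 1,  x(11) = 43,  x(12) = 31.
Since x(12) = x(1) = 31, the sequence is eventually periodic: after a pre-period of length 1 it cycles with period 11.
For k ≥ 1, x(k) depends only on (k - 1) mod 11. (4151 - 1) mod 11 = 3, so x(4151) = x(4) = 23.

23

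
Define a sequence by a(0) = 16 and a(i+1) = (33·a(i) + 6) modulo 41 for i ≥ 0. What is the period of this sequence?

Computing terms: a(0) = 16,  a(1) = 1,  a(2) = 39,  a(3) = 22,  a(4) = 35,  a(5) = 13,  a(6) = 25,  a(7) = 11,  a(8) = 0,  a(9) = 6,  a(10) = 40,  a(11) = 14,  a(12) = 17,  a(13) = 34,  a(14) = 21,  a(15) = 2,  a(16) = 31,  a(17) = 4,  a(18) = 15,  a(19) = 9,  a(20) = 16.
The sequence repeats with period 20.

20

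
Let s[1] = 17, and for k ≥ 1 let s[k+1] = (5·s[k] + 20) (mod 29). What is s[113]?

We have s[1] = 17, s[2] = 18, s[3] = 23, s[4] = 19, s[5] = 28, s[6] = 15, s[7] = 8, s[8] = 2, s[9] = 1, s[10] = 25, s[11] = 0, s[12] = 20, s[13] = 4, s[14] = 11, s[15] = 17.
Since s[15] = s[1] = 17, the sequence is periodic with period 14.
So s[113] = s[1 + ((113-1) mod 14)] = s[1] = 17.

17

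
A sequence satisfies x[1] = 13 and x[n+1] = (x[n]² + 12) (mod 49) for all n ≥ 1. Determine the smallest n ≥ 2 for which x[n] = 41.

3

We have x[1] = 13,  x[2] = 34,  x[3] = 41,  x[4] = 27,  x[5] = 6,  x[6] = 48,  x[7] = 13.
The sequence repeats with period 6.
The value 41 first appears (with n ≥ 2) at x[3].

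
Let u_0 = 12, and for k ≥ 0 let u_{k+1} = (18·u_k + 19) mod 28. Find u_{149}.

Listing terms: u_0 = 12,  u_1 = 11,  u_2 = 21,  u_3 = 5,  u_4 = 25,  u_5 = 21.
Since u_5 = u_2 = 21, the sequence is eventually periodic: after a pre-period of length 2 it cycles with period 3.
For k ≥ 2, u_k depends only on (k - 2) mod 3. (149 - 2) mod 3 = 0, so u_{149} = u_2 = 21.

21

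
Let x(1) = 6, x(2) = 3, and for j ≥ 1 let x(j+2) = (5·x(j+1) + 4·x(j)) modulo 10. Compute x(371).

9

We have x(1) = 6, x(2) = 3, x(3) = 9, x(4) = 7, x(5) = 1, x(6) = 3, x(7) = 9.
Since (x(6), x(7)) = (x(2), x(3)) = (3, 9) (two consecutive terms determine the rest), the sequence is eventually periodic: after a pre-period of length 1 it cycles with period 4.
For j ≥ 2, x(j) depends only on (j - 2) mod 4. (371 - 2) mod 4 = 1, so x(371) = x(3) = 9.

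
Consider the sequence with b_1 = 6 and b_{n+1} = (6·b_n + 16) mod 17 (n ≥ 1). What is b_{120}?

b_1 = 6,  b_2 = 1,  b_3 = 5,  b_4 = 12,  b_5 = 3,  b_6 = 0,  b_7 = 16,  b_8 = 10,  b_9 = 8,  b_{10} = 13,  b_{11} = 9,  b_{12} = 2,  b_{13} = 11,  b_{14} = 14,  b_{15} = 15,  b_{16} = 4,  b_{17} = 6.
Since b_{17} = b_1 = 6, the sequence is periodic with period 16.
So b_{120} = b_{1 + ((120-1) mod 16)} = b_8 = 10.

10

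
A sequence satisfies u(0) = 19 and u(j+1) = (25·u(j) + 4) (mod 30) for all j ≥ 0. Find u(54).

u(0) = 19,  u(1) = 29,  u(2) = 9,  u(3) = 19.
The sequence repeats with period 3.
(54 - 0) mod 3 = 0, so u(54) = u(0) = 19.

19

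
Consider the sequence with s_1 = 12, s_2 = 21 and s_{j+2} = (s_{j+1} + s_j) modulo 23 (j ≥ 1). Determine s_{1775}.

3

Listing terms: s_1 = 12,  s_2 = 21,  s_3 = 10,  s_4 = 8,  s_5 = 18,  s_6 = 3,  s_7 = 21,  s_8 = 1,  s_9 = 22,  s_{10} = 0,  s_{11} = 22,  s_{12} = 22,  s_{13} = 21,  s_{14} = 20,  s_{15} = 18,  s_{16} = 15,  s_{17} = 10,  s_{18} = 2,  s_{19} = 12,  s_{20} = 14,  s_{21} = 3,  s_{22} = 17,  s_{23} = 20,  s_{24} = 14,  s_{25} = 11,  s_{26} = 2,  s_{27} = 13,  s_{28} = 15,  s_{29} = 5,  s_{30} = 20,  s_{31} = 2,  s_{32} = 22,  s_{33} = 1,  s_{34} = 0,  s_{35} = 1,  s_{36} = 1,  s_{37} = 2,  s_{38} = 3,  s_{39} = 5,  s_{40} = 8,  s_{41} = 13,  s_{42} = 21,  s_{43} = 11,  s_{44} = 9,  s_{45} = 20,  s_{46} = 6,  s_{47} = 3,  s_{48} = 9,  s_{49} = 12,  s_{50} = 21.
Since (s_{49}, s_{50}) = (s_1, s_2) = (12, 21) (two consecutive terms determine the rest), the sequence is periodic with period 48.
(1775 - 1) mod 48 = 46, so s_{1775} = s_{47} = 3.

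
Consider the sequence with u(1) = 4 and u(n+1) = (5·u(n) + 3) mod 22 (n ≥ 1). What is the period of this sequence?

Listing terms: u(1) = 4; u(2) = 1; u(3) = 8; u(4) = 21; u(5) = 20; u(6) = 15; u(7) = 12; u(8) = 19; u(9) = 10; u(10) = 9; u(11) = 4.
Since u(11) = u(1) = 4, the sequence is periodic with period 10.

10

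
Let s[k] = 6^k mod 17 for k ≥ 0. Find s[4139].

Listing terms: s[0] = 1; s[1] = 6; s[2] = 2; s[3] = 12; s[4] = 4; s[5] = 7; s[6] = 8; s[7] = 14; s[8] = 16; s[9] = 11; s[10] = 15; s[11] = 5; s[12] = 13; s[13] = 10; s[14] = 9; s[15] = 3; s[16] = 1.
The sequence repeats with period 16.
(4139 - 0) mod 16 = 11, so s[4139] = s[11] = 5.

5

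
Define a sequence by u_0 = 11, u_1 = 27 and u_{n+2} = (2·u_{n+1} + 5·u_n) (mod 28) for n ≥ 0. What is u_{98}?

25

Listing terms: u_0 = 11,  u_1 = 27,  u_2 = 25,  u_3 = 17,  u_4 = 19,  u_5 = 11,  u_6 = 5,  u_7 = 9,  u_8 = 15,  u_9 = 19,  u_{10} = 1,  u_{11} = 13,  u_{12} = 3,  u_{13} = 15,  u_{14} = 17,  u_{15} = 25,  u_{16} = 23,  u_{17} = 3,  u_{18} = 9,  u_{19} = 5,  u_{20} = 27,  u_{21} = 23,  u_{22} = 13,  u_{23} = 1,  u_{24} = 11,  u_{25} = 27.
Since (u_{24}, u_{25}) = (u_0, u_1) = (11, 27) (two consecutive terms determine the rest), the sequence is periodic with period 24.
(98 - 0) mod 24 = 2, so u_{98} = u_2 = 25.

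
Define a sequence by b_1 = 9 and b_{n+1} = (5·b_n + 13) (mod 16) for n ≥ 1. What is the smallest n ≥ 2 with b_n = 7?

11

We have b_1 = 9, b_2 = 10, b_3 = 15, b_4 = 8, b_5 = 5, b_6 = 6, b_7 = 11, b_8 = 4, b_9 = 1, b_{10} = 2, b_{11} = 7, b_{12} = 0, b_{13} = 13, b_{14} = 14, b_{15} = 3, b_{16} = 12, b_{17} = 9.
Since b_{17} = b_1 = 9, the sequence is periodic with period 16.
The value 7 first appears (with n ≥ 2) at b_{11}.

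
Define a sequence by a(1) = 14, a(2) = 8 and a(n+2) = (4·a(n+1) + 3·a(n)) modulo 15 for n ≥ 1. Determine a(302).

2

a(1) = 14, a(2) = 8, a(3) = 14, a(4) = 5, a(5) = 2, a(6) = 8, a(7) = 8, a(8) = 11, a(9) = 8, a(10) = 5, a(11) = 14, a(12) = 11, a(13) = 11, a(14) = 2, a(15) = 11, a(16) = 5, a(17) = 8, a(18) = 2, a(19) = 2, a(20) = 14, a(21) = 2, a(22) = 5, a(23) = 11, a(24) = 14, a(25) = 14, a(26) = 8.
Since (a(25), a(26)) = (a(1), a(2)) = (14, 8) (two consecutive terms determine the rest), the sequence is periodic with period 24.
So a(302) = a(1 + ((302-1) mod 24)) = a(14) = 2.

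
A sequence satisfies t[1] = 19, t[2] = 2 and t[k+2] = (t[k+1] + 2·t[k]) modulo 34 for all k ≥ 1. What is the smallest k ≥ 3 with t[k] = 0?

Computing terms: t[1] = 19; t[2] = 2; t[3] = 6; t[4] = 10; t[5] = 22; t[6] = 8; t[7] = 18; t[8] = 0; t[9] = 2; t[10] = 2; t[11] = 6.
Since (t[10], t[11]) = (t[2], t[3]) = (2, 6) (two consecutive terms determine the rest), the sequence is eventually periodic: after a pre-period of length 1 it cycles with period 8.
The value 0 first appears (with k ≥ 3) at t[8].

8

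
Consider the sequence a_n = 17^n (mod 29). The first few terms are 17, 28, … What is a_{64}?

Computing terms: a_1 = 17,  a_2 = 28,  a_3 = 12,  a_4 = 1,  a_5 = 17.
The sequence repeats with period 4.
So a_{64} = a_{1 + ((64-1) mod 4)} = a_4 = 1.

1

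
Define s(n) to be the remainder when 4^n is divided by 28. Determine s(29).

16

Listing terms: s(0) = 1; s(1) = 4; s(2) = 16; s(3) = 8; s(4) = 4.
Since s(4) = s(1) = 4, the sequence is eventually periodic: after a pre-period of length 1 it cycles with period 3.
For n ≥ 1, s(n) depends only on (n - 1) mod 3. (29 - 1) mod 3 = 1, so s(29) = s(2) = 16.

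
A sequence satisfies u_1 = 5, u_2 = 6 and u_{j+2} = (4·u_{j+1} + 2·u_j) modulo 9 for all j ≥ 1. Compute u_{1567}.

5

u_1 = 5,  u_2 = 6,  u_3 = 7,  u_4 = 4,  u_5 = 3,  u_6 = 2,  u_7 = 5,  u_8 = 6.
The sequence repeats with period 6.
(1567 - 1) mod 6 = 0, so u_{1567} = u_1 = 5.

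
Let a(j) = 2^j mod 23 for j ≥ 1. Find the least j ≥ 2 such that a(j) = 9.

5

We have a(1) = 2; a(2) = 4; a(3) = 8; a(4) = 16; a(5) = 9; a(6) = 18; a(7) = 13; a(8) = 3; a(9) = 6; a(10) = 12; a(11) = 1; a(12) = 2.
Since a(12) = a(1) = 2, the sequence is periodic with period 11.
The value 9 first appears (with j ≥ 2) at a(5).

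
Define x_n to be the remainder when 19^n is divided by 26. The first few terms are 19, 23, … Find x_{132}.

We have x_1 = 19,  x_2 = 23,  x_3 = 21,  x_4 = 9,  x_5 = 15,  x_6 = 25,  x_7 = 7,  x_8 = 3,  x_9 = 5,  x_{10} = 17,  x_{11} = 11,  x_{12} = 1,  x_{13} = 19.
Since x_{13} = x_1 = 19, the sequence is periodic with period 12.
(132 - 1) mod 12 = 11, so x_{132} = x_{12} = 1.

1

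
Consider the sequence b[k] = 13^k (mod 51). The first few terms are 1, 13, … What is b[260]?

b[0] = 1,  b[1] = 13,  b[2] = 16,  b[3] = 4,  b[4] = 1.
Since b[4] = b[0] = 1, the sequence is periodic with period 4.
(260 - 0) mod 4 = 0, so b[260] = b[0] = 1.

1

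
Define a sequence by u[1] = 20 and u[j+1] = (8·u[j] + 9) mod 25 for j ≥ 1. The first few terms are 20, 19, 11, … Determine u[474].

4

We have u[1] = 20, u[2] = 19, u[3] = 11, u[4] = 22, u[5] = 10, u[6] = 14, u[7] = 21, u[8] = 2, u[9] = 0, u[10] = 9, u[11] = 6, u[12] = 7, u[13] = 15, u[14] = 4, u[15] = 16, u[16] = 12, u[17] = 5, u[18] = 24, u[19] = 1, u[20] = 17, u[21] = 20.
The sequence repeats with period 20.
So u[474] = u[1 + ((474-1) mod 20)] = u[14] = 4.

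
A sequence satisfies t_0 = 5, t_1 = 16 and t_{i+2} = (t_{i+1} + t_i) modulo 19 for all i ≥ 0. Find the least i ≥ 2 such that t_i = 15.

Computing terms: t_0 = 5; t_1 = 16; t_2 = 2; t_3 = 18; t_4 = 1; t_5 = 0; t_6 = 1; t_7 = 1; t_8 = 2; t_9 = 3; t_{10} = 5; t_{11} = 8; t_{12} = 13; t_{13} = 2; t_{14} = 15; t_{15} = 17; t_{16} = 13; t_{17} = 11; t_{18} = 5; t_{19} = 16.
Since (t_{18}, t_{19}) = (t_0, t_1) = (5, 16) (two consecutive terms determine the rest), the sequence is periodic with period 18.
The value 15 first appears (with i ≥ 2) at t_{14}.

14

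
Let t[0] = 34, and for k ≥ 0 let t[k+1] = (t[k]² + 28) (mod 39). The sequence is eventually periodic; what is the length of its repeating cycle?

4

Computing terms: t[0] = 34, t[1] = 14, t[2] = 29, t[3] = 11, t[4] = 32, t[5] = 38, t[6] = 29.
Since t[6] = t[2] = 29, the sequence is eventually periodic: after a pre-period of length 2 it cycles with period 4.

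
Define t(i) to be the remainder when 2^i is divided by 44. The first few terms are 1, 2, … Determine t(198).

We have t(0) = 1, t(1) = 2, t(2) = 4, t(3) = 8, t(4) = 16, t(5) = 32, t(6) = 20, t(7) = 40, t(8) = 36, t(9) = 28, t(10) = 12, t(11) = 24, t(12) = 4.
Since t(12) = t(2) = 4, the sequence is eventually periodic: after a pre-period of length 2 it cycles with period 10.
For i ≥ 2, t(i) depends only on (i - 2) mod 10. (198 - 2) mod 10 = 6, so t(198) = t(8) = 36.

36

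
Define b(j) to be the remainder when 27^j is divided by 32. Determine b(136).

Computing terms: b(0) = 1, b(1) = 27, b(2) = 25, b(3) = 3, b(4) = 17, b(5) = 11, b(6) = 9, b(7) = 19, b(8) = 1.
Since b(8) = b(0) = 1, the sequence is periodic with period 8.
(136 - 0) mod 8 = 0, so b(136) = b(0) = 1.

1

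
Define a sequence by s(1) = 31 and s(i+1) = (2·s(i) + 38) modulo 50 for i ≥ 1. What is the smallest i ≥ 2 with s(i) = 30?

We have s(1) = 31; s(2) = 0; s(3) = 38; s(4) = 14; s(5) = 16; s(6) = 20; s(7) = 28; s(8) = 44; s(9) = 26; s(10) = 40; s(11) = 18; s(12) = 24; s(13) = 36; s(14) = 10; s(15) = 8; s(16) = 4; s(17) = 46; s(18) = 30; s(19) = 48; s(20) = 34; s(21) = 6; s(22) = 0.
Since s(22) = s(2) = 0, the sequence is eventually periodic: after a pre-period of length 1 it cycles with period 20.
The value 30 first appears (with i ≥ 2) at s(18).

18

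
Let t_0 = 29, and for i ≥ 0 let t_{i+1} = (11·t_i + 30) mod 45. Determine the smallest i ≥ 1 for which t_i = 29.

t_0 = 29,  t_1 = 34,  t_2 = 44,  t_3 = 19,  t_4 = 14,  t_5 = 4,  t_6 = 29.
The sequence repeats with period 6.
The value 29 next appears (with i ≥ 1) at t_6.

6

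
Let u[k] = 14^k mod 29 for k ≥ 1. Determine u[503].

27

Listing terms: u[1] = 14, u[2] = 22, u[3] = 18, u[4] = 20, u[5] = 19, u[6] = 5, u[7] = 12, u[8] = 23, u[9] = 3, u[10] = 13, u[11] = 8, u[12] = 25, u[13] = 2, u[14] = 28, u[15] = 15, u[16] = 7, u[17] = 11, u[18] = 9, u[19] = 10, u[20] = 24, u[21] = 17, u[22] = 6, u[23] = 26, u[24] = 16, u[25] = 21, u[26] = 4, u[27] = 27, u[28] = 1, u[29] = 14.
Since u[29] = u[1] = 14, the sequence is periodic with period 28.
So u[503] = u[1 + ((503-1) mod 28)] = u[27] = 27.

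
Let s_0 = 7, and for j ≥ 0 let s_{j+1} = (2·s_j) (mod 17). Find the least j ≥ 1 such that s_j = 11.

2

s_0 = 7, s_1 = 14, s_2 = 11, s_3 = 5, s_4 = 10, s_5 = 3, s_6 = 6, s_7 = 12, s_8 = 7.
Since s_8 = s_0 = 7, the sequence is periodic with period 8.
The value 11 first appears (with j ≥ 1) at s_2.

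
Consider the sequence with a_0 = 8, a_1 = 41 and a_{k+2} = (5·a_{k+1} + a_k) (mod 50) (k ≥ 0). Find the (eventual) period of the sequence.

30

Listing terms: a_0 = 8; a_1 = 41; a_2 = 13; a_3 = 6; a_4 = 43; a_5 = 21; a_6 = 48; a_7 = 11; a_8 = 3; a_9 = 26; a_{10} = 33; a_{11} = 41; a_{12} = 38; a_{13} = 31; a_{14} = 43; a_{15} = 46; a_{16} = 23; a_{17} = 11; a_{18} = 28; a_{19} = 1; a_{20} = 33; a_{21} = 16; a_{22} = 13; a_{23} = 31; a_{24} = 18; a_{25} = 21; a_{26} = 23; a_{27} = 36; a_{28} = 3; a_{29} = 1; a_{30} = 8; a_{31} = 41.
Since (a_{30}, a_{31}) = (a_0, a_1) = (8, 41) (two consecutive terms determine the rest), the sequence is periodic with period 30.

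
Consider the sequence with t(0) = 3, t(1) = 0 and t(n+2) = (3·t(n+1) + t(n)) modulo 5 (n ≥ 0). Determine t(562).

0

We have t(0) = 3,  t(1) = 0,  t(2) = 3,  t(3) = 4,  t(4) = 0,  t(5) = 4,  t(6) = 2,  t(7) = 0,  t(8) = 2,  t(9) = 1,  t(10) = 0,  t(11) = 1,  t(12) = 3,  t(13) = 0.
Since (t(12), t(13)) = (t(0), t(1)) = (3, 0) (two consecutive terms determine the rest), the sequence is periodic with period 12.
(562 - 0) mod 12 = 10, so t(562) = t(10) = 0.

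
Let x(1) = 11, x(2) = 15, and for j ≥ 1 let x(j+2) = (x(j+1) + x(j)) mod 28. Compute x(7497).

10

x(1) = 11; x(2) = 15; x(3) = 26; x(4) = 13; x(5) = 11; x(6) = 24; x(7) = 7; x(8) = 3; x(9) = 10; x(10) = 13; x(11) = 23; x(12) = 8; x(13) = 3; x(14) = 11; x(15) = 14; x(16) = 25; x(17) = 11; x(18) = 8; x(19) = 19; x(20) = 27; x(21) = 18; x(22) = 17; x(23) = 7; x(24) = 24; x(25) = 3; x(26) = 27; x(27) = 2; x(28) = 1; x(29) = 3; x(30) = 4; x(31) = 7; x(32) = 11; x(33) = 18; x(34) = 1; x(35) = 19; x(36) = 20; x(37) = 11; x(38) = 3; x(39) = 14; x(40) = 17; x(41) = 3; x(42) = 20; x(43) = 23; x(44) = 15; x(45) = 10; x(46) = 25; x(47) = 7; x(48) = 4; x(49) = 11; x(50) = 15.
The sequence repeats with period 48.
So x(7497) = x(1 + ((7497-1) mod 48)) = x(9) = 10.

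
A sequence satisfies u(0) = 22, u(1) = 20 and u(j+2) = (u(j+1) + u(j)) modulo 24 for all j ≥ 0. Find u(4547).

14

Computing terms: u(0) = 22, u(1) = 20, u(2) = 18, u(3) = 14, u(4) = 8, u(5) = 22, u(6) = 6, u(7) = 4, u(8) = 10, u(9) = 14, u(10) = 0, u(11) = 14, u(12) = 14, u(13) = 4, u(14) = 18, u(15) = 22, u(16) = 16, u(17) = 14, u(18) = 6, u(19) = 20, u(20) = 2, u(21) = 22, u(22) = 0, u(23) = 22, u(24) = 22, u(25) = 20.
Since (u(24), u(25)) = (u(0), u(1)) = (22, 20) (two consecutive terms determine the rest), the sequence is periodic with period 24.
So u(4547) = u(0 + ((4547-0) mod 24)) = u(11) = 14.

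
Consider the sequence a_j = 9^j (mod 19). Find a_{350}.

We have a_1 = 9,  a_2 = 5,  a_3 = 7,  a_4 = 6,  a_5 = 16,  a_6 = 11,  a_7 = 4,  a_8 = 17,  a_9 = 1,  a_{10} = 9.
The sequence repeats with period 9.
(350 - 1) mod 9 = 7, so a_{350} = a_8 = 17.

17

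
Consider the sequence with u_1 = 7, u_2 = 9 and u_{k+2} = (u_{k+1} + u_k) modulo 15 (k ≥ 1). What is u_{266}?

u_1 = 7, u_2 = 9, u_3 = 1, u_4 = 10, u_5 = 11, u_6 = 6, u_7 = 2, u_8 = 8, u_9 = 10, u_{10} = 3, u_{11} = 13, u_{12} = 1, u_{13} = 14, u_{14} = 0, u_{15} = 14, u_{16} = 14, u_{17} = 13, u_{18} = 12, u_{19} = 10, u_{20} = 7, u_{21} = 2, u_{22} = 9, u_{23} = 11, u_{24} = 5, u_{25} = 1, u_{26} = 6, u_{27} = 7, u_{28} = 13, u_{29} = 5, u_{30} = 3, u_{31} = 8, u_{32} = 11, u_{33} = 4, u_{34} = 0, u_{35} = 4, u_{36} = 4, u_{37} = 8, u_{38} = 12, u_{39} = 5, u_{40} = 2, u_{41} = 7, u_{42} = 9.
Since (u_{41}, u_{42}) = (u_1, u_2) = (7, 9) (two consecutive terms determine the rest), the sequence is periodic with period 40.
So u_{266} = u_{1 + ((266-1) mod 40)} = u_{26} = 6.

6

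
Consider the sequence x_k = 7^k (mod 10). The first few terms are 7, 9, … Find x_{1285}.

7

x_1 = 7; x_2 = 9; x_3 = 3; x_4 = 1; x_5 = 7.
Since x_5 = x_1 = 7, the sequence is periodic with period 4.
(1285 - 1) mod 4 = 0, so x_{1285} = x_1 = 7.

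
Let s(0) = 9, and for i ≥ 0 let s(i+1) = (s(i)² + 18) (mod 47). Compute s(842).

s(0) = 9, s(1) = 5, s(2) = 43, s(3) = 34, s(4) = 46, s(5) = 19, s(6) = 3, s(7) = 27, s(8) = 42, s(9) = 43.
Since s(9) = s(2) = 43, the sequence is eventually periodic: after a pre-period of length 2 it cycles with period 7.
For i ≥ 2, s(i) depends only on (i - 2) mod 7. (842 - 2) mod 7 = 0, so s(842) = s(2) = 43.

43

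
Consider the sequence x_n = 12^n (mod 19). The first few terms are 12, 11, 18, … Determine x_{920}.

Listing terms: x_1 = 12; x_2 = 11; x_3 = 18; x_4 = 7; x_5 = 8; x_6 = 1; x_7 = 12.
The sequence repeats with period 6.
So x_{920} = x_{1 + ((920-1) mod 6)} = x_2 = 11.

11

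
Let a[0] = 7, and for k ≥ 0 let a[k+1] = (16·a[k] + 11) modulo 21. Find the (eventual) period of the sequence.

3

We have a[0] = 7; a[1] = 18; a[2] = 5; a[3] = 7.
The sequence repeats with period 3.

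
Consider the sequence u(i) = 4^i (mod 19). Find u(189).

1

u(1) = 4, u(2) = 16, u(3) = 7, u(4) = 9, u(5) = 17, u(6) = 11, u(7) = 6, u(8) = 5, u(9) = 1, u(10) = 4.
The sequence repeats with period 9.
(189 - 1) mod 9 = 8, so u(189) = u(9) = 1.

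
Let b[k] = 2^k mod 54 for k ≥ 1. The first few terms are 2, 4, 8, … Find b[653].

32

b[1] = 2; b[2] = 4; b[3] = 8; b[4] = 16; b[5] = 32; b[6] = 10; b[7] = 20; b[8] = 40; b[9] = 26; b[10] = 52; b[11] = 50; b[12] = 46; b[13] = 38; b[14] = 22; b[15] = 44; b[16] = 34; b[17] = 14; b[18] = 28; b[19] = 2.
The sequence repeats with period 18.
(653 - 1) mod 18 = 4, so b[653] = b[5] = 32.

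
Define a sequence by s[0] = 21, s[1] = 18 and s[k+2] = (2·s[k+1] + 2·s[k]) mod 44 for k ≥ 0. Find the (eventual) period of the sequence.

10

Computing terms: s[0] = 21, s[1] = 18, s[2] = 34, s[3] = 16, s[4] = 12, s[5] = 12, s[6] = 4, s[7] = 32, s[8] = 28, s[9] = 32, s[10] = 32, s[11] = 40, s[12] = 12, s[13] = 16, s[14] = 12.
Since (s[13], s[14]) = (s[3], s[4]) = (16, 12) (two consecutive terms determine the rest), the sequence is eventually periodic: after a pre-period of length 3 it cycles with period 10.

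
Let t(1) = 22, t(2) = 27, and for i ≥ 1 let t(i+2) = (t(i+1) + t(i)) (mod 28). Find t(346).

8

Listing terms: t(1) = 22,  t(2) = 27,  t(3) = 21,  t(4) = 20,  t(5) = 13,  t(6) = 5,  t(7) = 18,  t(8) = 23,  t(9) = 13,  t(10) = 8,  t(11) = 21,  t(12) = 1,  t(13) = 22,  t(14) = 23,  t(15) = 17,  t(16) = 12,  t(17) = 1,  t(18) = 13,  t(19) = 14,  t(20) = 27,  t(21) = 13,  t(22) = 12,  t(23) = 25,  t(24) = 9,  t(25) = 6,  t(26) = 15,  t(27) = 21,  t(28) = 8,  t(29) = 1,  t(30) = 9,  t(31) = 10,  t(32) = 19,  t(33) = 1,  t(34) = 20,  t(35) = 21,  t(36) = 13,  t(37) = 6,  t(38) = 19,  t(39) = 25,  t(40) = 16,  t(41) = 13,  t(42) = 1,  t(43) = 14,  t(44) = 15,  t(45) = 1,  t(46) = 16,  t(47) = 17,  t(48) = 5,  t(49) = 22,  t(50) = 27.
Since (t(49), t(50)) = (t(1), t(2)) = (22, 27) (two consecutive terms determine the rest), the sequence is periodic with period 48.
(346 - 1) mod 48 = 9, so t(346) = t(10) = 8.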